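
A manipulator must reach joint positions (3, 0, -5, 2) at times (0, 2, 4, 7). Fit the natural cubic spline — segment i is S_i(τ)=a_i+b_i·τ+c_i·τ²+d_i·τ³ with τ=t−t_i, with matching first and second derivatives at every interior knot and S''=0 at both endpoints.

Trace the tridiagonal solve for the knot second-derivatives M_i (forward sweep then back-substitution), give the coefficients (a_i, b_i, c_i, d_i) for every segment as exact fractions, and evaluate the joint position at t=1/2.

  seg 0: a=3 b=-56/57 c=0 d=-59/456
  seg 1: a=0 b=-289/114 c=-59/76 d=181/456
  seg 2: a=-5 b=-50/57 c=61/38 d=-61/342
S(1/2) = 3031/1216

Δ: Δ0=-3/2, Δ1=-5/2, Δ2=7/3
row 1: diag=8, rhs=-6; c'=1/4, d'=-3/4
row 2: denom=10−2·1/4=19/2; d'=(29−2·-3/4)/(19/2)=61/19
back: M2=61/19
back: M1=-3/4−1/4·61/19=-59/38
M: M0=0, M1=-59/38, M2=61/19, M3=0
seg 0: a=3, c=M0/2=0, d=(M1−M0)/(6·2)=-59/456, b=Δ0−h0·(2M0+M1)/6=-56/57
seg 1: a=0, c=M1/2=-59/76, d=(M2−M1)/(6·2)=181/456, b=Δ1−h1·(2M1+M2)/6=-289/114
seg 2: a=-5, c=M2/2=61/38, d=(M3−M2)/(6·3)=-61/342, b=Δ2−h2·(2M2+M3)/6=-50/57
t_q=1/2 → seg 0, τ=1/2; S=3+-56/57·τ+0·τ²+-59/456·τ³=3031/1216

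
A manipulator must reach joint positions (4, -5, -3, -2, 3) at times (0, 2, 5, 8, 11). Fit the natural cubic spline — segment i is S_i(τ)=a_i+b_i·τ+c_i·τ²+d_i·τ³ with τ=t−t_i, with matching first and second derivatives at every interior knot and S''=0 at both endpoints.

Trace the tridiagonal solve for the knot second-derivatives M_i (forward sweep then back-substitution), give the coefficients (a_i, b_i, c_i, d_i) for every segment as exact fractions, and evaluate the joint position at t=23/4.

  seg 0: a=4 b=-1172/207 c=0 d=481/1656
  seg 1: a=-5 b=-901/414 c=481/276 d=-1975/7452
  seg 2: a=-3 b=931/828 c=-133/207 d=941/7452
  seg 3: a=-2 b=281/414 c=409/828 d=-409/7452
S(23/4) = -631/256

Δ: Δ0=-9/2, Δ1=2/3, Δ2=1/3, Δ3=5/3
row 1: diag=10, rhs=31; c'=3/10, d'=31/10
row 2: denom=12−3·3/10=111/10; d'=(-2−3·31/10)/(111/10)=-113/111
row 3: denom=12−3·10/37=414/37; d'=(8−3·-113/111)/(414/37)=409/414
back: M3=409/414
back: M2=-113/111−10/37·409/414=-266/207
back: M1=31/10−3/10·-266/207=481/138
M: M0=0, M1=481/138, M2=-266/207, M3=409/414, M4=0
seg 0: a=4, c=M0/2=0, d=(M1−M0)/(6·2)=481/1656, b=Δ0−h0·(2M0+M1)/6=-1172/207
seg 1: a=-5, c=M1/2=481/276, d=(M2−M1)/(6·3)=-1975/7452, b=Δ1−h1·(2M1+M2)/6=-901/414
seg 2: a=-3, c=M2/2=-133/207, d=(M3−M2)/(6·3)=941/7452, b=Δ2−h2·(2M2+M3)/6=931/828
seg 3: a=-2, c=M3/2=409/828, d=(M4−M3)/(6·3)=-409/7452, b=Δ3−h3·(2M3+M4)/6=281/414
t_q=23/4 → seg 2, τ=3/4; S=-3+931/828·τ+-133/207·τ²+941/7452·τ³=-631/256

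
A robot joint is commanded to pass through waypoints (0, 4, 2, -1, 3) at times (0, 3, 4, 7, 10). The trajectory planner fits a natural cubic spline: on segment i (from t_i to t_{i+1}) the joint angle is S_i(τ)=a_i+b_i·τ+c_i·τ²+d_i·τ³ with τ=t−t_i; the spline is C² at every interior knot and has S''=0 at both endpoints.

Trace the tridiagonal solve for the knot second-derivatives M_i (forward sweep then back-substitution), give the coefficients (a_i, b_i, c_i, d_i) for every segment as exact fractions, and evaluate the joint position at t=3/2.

  seg 0: a=0 b=599/228 c=0 d=-295/2052
  seg 1: a=4 b=-143/114 c=-295/228 d=125/228
  seg 2: a=2 b=-167/76 c=20/57 d=11/684
  seg 3: a=-1 b=13/38 c=113/228 d=-113/2052
S(3/2) = 2101/608

Δ: Δ0=4/3, Δ1=-2, Δ2=-1, Δ3=4/3
row 1: diag=8, rhs=-20; c'=1/8, d'=-5/2
row 2: denom=8−1·1/8=63/8; d'=(6−1·-5/2)/(63/8)=68/63
row 3: denom=12−3·8/21=76/7; d'=(14−3·68/63)/(76/7)=113/114
back: M3=113/114
back: M2=68/63−8/21·113/114=40/57
back: M1=-5/2−1/8·40/57=-295/114
M: M0=0, M1=-295/114, M2=40/57, M3=113/114, M4=0
seg 0: a=0, c=M0/2=0, d=(M1−M0)/(6·3)=-295/2052, b=Δ0−h0·(2M0+M1)/6=599/228
seg 1: a=4, c=M1/2=-295/228, d=(M2−M1)/(6·1)=125/228, b=Δ1−h1·(2M1+M2)/6=-143/114
seg 2: a=2, c=M2/2=20/57, d=(M3−M2)/(6·3)=11/684, b=Δ2−h2·(2M2+M3)/6=-167/76
seg 3: a=-1, c=M3/2=113/228, d=(M4−M3)/(6·3)=-113/2052, b=Δ3−h3·(2M3+M4)/6=13/38
t_q=3/2 → seg 0, τ=3/2; S=0+599/228·τ+0·τ²+-295/2052·τ³=2101/608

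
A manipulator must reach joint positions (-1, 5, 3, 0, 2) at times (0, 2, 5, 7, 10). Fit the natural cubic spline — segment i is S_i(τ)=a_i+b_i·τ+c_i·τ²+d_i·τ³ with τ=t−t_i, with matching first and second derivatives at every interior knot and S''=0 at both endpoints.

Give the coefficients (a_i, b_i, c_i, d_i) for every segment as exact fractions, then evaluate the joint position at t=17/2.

  seg 0: a=-1 b=1619/435 c=0 d=-157/870
  seg 1: a=5 b=677/435 c=-157/145 d=446/3915
  seg 2: a=3 b=-811/435 c=-5/87 d=139/1160
  seg 3: a=0 b=-571/870 c=1151/1740 d=-1151/15660
S(17/2) = 1187/4640

Δ: Δ0=3, Δ1=-2/3, Δ2=-3/2, Δ3=2/3
row 1: diag=10, rhs=-22; c'=3/10, d'=-11/5
row 2: denom=10−3·3/10=91/10; d'=(-5−3·-11/5)/(91/10)=16/91
row 3: denom=10−2·20/91=870/91; d'=(13−2·16/91)/(870/91)=1151/870
back: M3=1151/870
back: M2=16/91−20/91·1151/870=-10/87
back: M1=-11/5−3/10·-10/87=-314/145
M: M0=0, M1=-314/145, M2=-10/87, M3=1151/870, M4=0
seg 0: a=-1, c=M0/2=0, d=(M1−M0)/(6·2)=-157/870, b=Δ0−h0·(2M0+M1)/6=1619/435
seg 1: a=5, c=M1/2=-157/145, d=(M2−M1)/(6·3)=446/3915, b=Δ1−h1·(2M1+M2)/6=677/435
seg 2: a=3, c=M2/2=-5/87, d=(M3−M2)/(6·2)=139/1160, b=Δ2−h2·(2M2+M3)/6=-811/435
seg 3: a=0, c=M3/2=1151/1740, d=(M4−M3)/(6·3)=-1151/15660, b=Δ3−h3·(2M3+M4)/6=-571/870
t_q=17/2 → seg 3, τ=3/2; S=0+-571/870·τ+1151/1740·τ²+-1151/15660·τ³=1187/4640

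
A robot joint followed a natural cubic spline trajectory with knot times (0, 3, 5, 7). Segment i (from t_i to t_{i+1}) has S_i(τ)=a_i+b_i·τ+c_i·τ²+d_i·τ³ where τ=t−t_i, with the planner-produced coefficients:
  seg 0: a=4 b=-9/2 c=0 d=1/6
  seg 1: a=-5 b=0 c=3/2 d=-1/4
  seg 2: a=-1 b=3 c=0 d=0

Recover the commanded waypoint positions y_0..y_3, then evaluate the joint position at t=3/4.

y_0=4 y_1=-5 y_2=-1 y_3=5
S(3/4) = 89/128

y_0 = S_0(0) = a_0 = 4
y_1 = S_1(0) = a_1 = -5
y_2 = S_2(0) = a_2 = -1
y_3 = S_2(2) = 5
t_q=3/4 is in segment 0 (τ=3/4); S_0(τ)=89/128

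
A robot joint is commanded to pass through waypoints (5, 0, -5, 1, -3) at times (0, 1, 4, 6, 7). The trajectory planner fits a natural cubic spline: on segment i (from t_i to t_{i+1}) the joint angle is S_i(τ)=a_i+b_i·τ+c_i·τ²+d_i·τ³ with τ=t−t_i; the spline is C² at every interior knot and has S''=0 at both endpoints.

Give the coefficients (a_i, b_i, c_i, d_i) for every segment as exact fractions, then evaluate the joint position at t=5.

  seg 0: a=5 b=-3046/591 c=0 d=91/591
  seg 1: a=0 b=-2773/591 c=91/197 d=323/1773
  seg 2: a=-5 b=1772/591 c=414/197 d=-2483/2364
  seg 3: a=1 b=-709/591 c=-1655/394 d=1655/1182
S(5) = -749/788

Δ: Δ0=-5, Δ1=-5/3, Δ2=3, Δ3=-4
row 1: diag=8, rhs=20; c'=3/8, d'=5/2
row 2: denom=10−3·3/8=71/8; d'=(28−3·5/2)/(71/8)=164/71
row 3: denom=6−2·16/71=394/71; d'=(-42−2·164/71)/(394/71)=-1655/197
back: M3=-1655/197
back: M2=164/71−16/71·-1655/197=828/197
back: M1=5/2−3/8·828/197=182/197
M: M0=0, M1=182/197, M2=828/197, M3=-1655/197, M4=0
seg 0: a=5, c=M0/2=0, d=(M1−M0)/(6·1)=91/591, b=Δ0−h0·(2M0+M1)/6=-3046/591
seg 1: a=0, c=M1/2=91/197, d=(M2−M1)/(6·3)=323/1773, b=Δ1−h1·(2M1+M2)/6=-2773/591
seg 2: a=-5, c=M2/2=414/197, d=(M3−M2)/(6·2)=-2483/2364, b=Δ2−h2·(2M2+M3)/6=1772/591
seg 3: a=1, c=M3/2=-1655/394, d=(M4−M3)/(6·1)=1655/1182, b=Δ3−h3·(2M3+M4)/6=-709/591
t_q=5 → seg 2, τ=1; S=-5+1772/591·τ+414/197·τ²+-2483/2364·τ³=-749/788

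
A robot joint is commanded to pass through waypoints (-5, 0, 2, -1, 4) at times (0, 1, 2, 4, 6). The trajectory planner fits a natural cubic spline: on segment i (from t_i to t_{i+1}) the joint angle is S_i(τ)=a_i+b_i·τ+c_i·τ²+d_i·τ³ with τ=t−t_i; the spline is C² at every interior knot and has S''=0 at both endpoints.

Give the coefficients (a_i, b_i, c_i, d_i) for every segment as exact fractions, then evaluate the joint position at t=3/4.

  seg 0: a=-5 b=39/7 c=0 d=-4/7
  seg 1: a=0 b=27/7 c=-12/7 d=-1/7
  seg 2: a=2 b=0 c=-15/7 d=39/56
  seg 3: a=-1 b=-3/14 c=57/28 d=-19/56
S(3/4) = -17/16

Δ: Δ0=5, Δ1=2, Δ2=-3/2, Δ3=5/2
row 1: diag=4, rhs=-18; c'=1/4, d'=-9/2
row 2: denom=6−1·1/4=23/4; d'=(-21−1·-9/2)/(23/4)=-66/23
row 3: denom=8−2·8/23=168/23; d'=(24−2·-66/23)/(168/23)=57/14
back: M3=57/14
back: M2=-66/23−8/23·57/14=-30/7
back: M1=-9/2−1/4·-30/7=-24/7
M: M0=0, M1=-24/7, M2=-30/7, M3=57/14, M4=0
seg 0: a=-5, c=M0/2=0, d=(M1−M0)/(6·1)=-4/7, b=Δ0−h0·(2M0+M1)/6=39/7
seg 1: a=0, c=M1/2=-12/7, d=(M2−M1)/(6·1)=-1/7, b=Δ1−h1·(2M1+M2)/6=27/7
seg 2: a=2, c=M2/2=-15/7, d=(M3−M2)/(6·2)=39/56, b=Δ2−h2·(2M2+M3)/6=0
seg 3: a=-1, c=M3/2=57/28, d=(M4−M3)/(6·2)=-19/56, b=Δ3−h3·(2M3+M4)/6=-3/14
t_q=3/4 → seg 0, τ=3/4; S=-5+39/7·τ+0·τ²+-4/7·τ³=-17/16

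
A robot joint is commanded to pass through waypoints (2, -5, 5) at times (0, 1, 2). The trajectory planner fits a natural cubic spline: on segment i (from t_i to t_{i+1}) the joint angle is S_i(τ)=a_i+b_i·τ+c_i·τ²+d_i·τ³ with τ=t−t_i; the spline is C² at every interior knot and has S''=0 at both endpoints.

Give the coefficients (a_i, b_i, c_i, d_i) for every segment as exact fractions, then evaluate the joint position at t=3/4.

  seg 0: a=2 b=-45/4 c=0 d=17/4
  seg 1: a=-5 b=3/2 c=51/4 d=-17/4
S(3/4) = -1189/256

Δ: Δ0=-7, Δ1=10
row 1: diag=4, rhs=102; c'=1/4, d'=51/2
back: M1=51/2
M: M0=0, M1=51/2, M2=0
seg 0: a=2, c=M0/2=0, d=(M1−M0)/(6·1)=17/4, b=Δ0−h0·(2M0+M1)/6=-45/4
seg 1: a=-5, c=M1/2=51/4, d=(M2−M1)/(6·1)=-17/4, b=Δ1−h1·(2M1+M2)/6=3/2
t_q=3/4 → seg 0, τ=3/4; S=2+-45/4·τ+0·τ²+17/4·τ³=-1189/256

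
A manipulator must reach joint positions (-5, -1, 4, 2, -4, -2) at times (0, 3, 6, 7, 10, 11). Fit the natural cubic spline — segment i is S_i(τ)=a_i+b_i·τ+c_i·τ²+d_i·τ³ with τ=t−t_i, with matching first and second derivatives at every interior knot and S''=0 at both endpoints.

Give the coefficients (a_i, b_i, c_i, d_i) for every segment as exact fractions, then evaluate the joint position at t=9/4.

Δ: Δ0=4/3, Δ1=5/3, Δ2=-2, Δ3=-2, Δ4=2
row 1: diag=12, rhs=2; c'=1/4, d'=1/6
row 2: denom=8−3·1/4=29/4; d'=(-22−3·1/6)/(29/4)=-90/29
row 3: denom=8−1·4/29=228/29; d'=(0−1·-90/29)/(228/29)=15/38
row 4: denom=8−3·29/76=521/76; d'=(24−3·15/38)/(521/76)=1734/521
back: M4=1734/521
back: M3=15/38−29/76·1734/521=-456/521
back: M2=-90/29−4/29·-456/521=-1554/521
back: M1=1/6−1/4·-1554/521=1426/1563
M: M0=0, M1=1426/1563, M2=-1554/521, M3=-456/521, M4=1734/521, M5=0
seg 0: a=-5, c=M0/2=0, d=(M1−M0)/(6·3)=713/14067, b=Δ0−h0·(2M0+M1)/6=457/521
seg 1: a=-1, c=M1/2=713/1563, d=(M2−M1)/(6·3)=-3044/14067, b=Δ1−h1·(2M1+M2)/6=1170/521
seg 2: a=4, c=M2/2=-777/521, d=(M3−M2)/(6·1)=183/521, b=Δ2−h2·(2M2+M3)/6=-448/521
seg 3: a=2, c=M3/2=-228/521, d=(M4−M3)/(6·3)=365/1563, b=Δ3−h3·(2M3+M4)/6=-1453/521
seg 4: a=-4, c=M4/2=867/521, d=(M5−M4)/(6·1)=-289/521, b=Δ4−h4·(2M4+M5)/6=464/521
t_q=9/4 → seg 0, τ=9/4; S=-5+457/521·τ+0·τ²+713/14067·τ³=-81661/33344

  seg 0: a=-5 b=457/521 c=0 d=713/14067
  seg 1: a=-1 b=1170/521 c=713/1563 d=-3044/14067
  seg 2: a=4 b=-448/521 c=-777/521 d=183/521
  seg 3: a=2 b=-1453/521 c=-228/521 d=365/1563
  seg 4: a=-4 b=464/521 c=867/521 d=-289/521
S(9/4) = -81661/33344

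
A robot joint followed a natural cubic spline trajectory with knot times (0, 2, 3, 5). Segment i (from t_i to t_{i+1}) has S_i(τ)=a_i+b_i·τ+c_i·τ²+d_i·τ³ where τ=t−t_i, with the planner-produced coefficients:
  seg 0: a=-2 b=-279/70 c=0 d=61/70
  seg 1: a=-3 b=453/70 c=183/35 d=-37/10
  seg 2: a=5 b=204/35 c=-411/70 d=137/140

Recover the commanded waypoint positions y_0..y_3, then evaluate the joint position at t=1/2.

y_0=-2 y_1=-3 y_2=5 y_3=1
S(1/2) = -435/112

y_0 = S_0(0) = a_0 = -2
y_1 = S_1(0) = a_1 = -3
y_2 = S_2(0) = a_2 = 5
y_3 = S_2(2) = 1
t_q=1/2 is in segment 0 (τ=1/2); S_0(τ)=-435/112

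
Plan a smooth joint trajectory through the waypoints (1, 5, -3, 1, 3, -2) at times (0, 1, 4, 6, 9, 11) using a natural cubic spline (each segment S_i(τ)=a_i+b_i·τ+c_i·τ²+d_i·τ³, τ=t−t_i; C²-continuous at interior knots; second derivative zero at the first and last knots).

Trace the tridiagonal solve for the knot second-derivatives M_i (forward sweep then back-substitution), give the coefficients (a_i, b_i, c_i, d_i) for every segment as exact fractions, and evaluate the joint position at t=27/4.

Δ: Δ0=4, Δ1=-8/3, Δ2=2, Δ3=2/3, Δ4=-5/2
row 1: diag=8, rhs=-40; c'=3/8, d'=-5
row 2: denom=10−3·3/8=71/8; d'=(28−3·-5)/(71/8)=344/71
row 3: denom=10−2·16/71=678/71; d'=(-8−2·344/71)/(678/71)=-628/339
row 4: denom=10−3·71/226=2047/226; d'=(-19−3·-628/339)/(2047/226)=-3038/2047
back: M4=-3038/2047
back: M3=-628/339−71/226·-3038/2047=-8513/6141
back: M2=344/71−16/71·-8513/6141=31672/6141
back: M1=-5−3/8·31672/6141=-14194/2047
M: M0=0, M1=-14194/2047, M2=31672/6141, M3=-8513/6141, M4=-3038/2047, M5=0
seg 0: a=1, c=M0/2=0, d=(M1−M0)/(6·1)=-7097/6141, b=Δ0−h0·(2M0+M1)/6=31661/6141
seg 1: a=5, c=M1/2=-7097/2047, d=(M2−M1)/(6·3)=37127/55269, b=Δ1−h1·(2M1+M2)/6=10370/6141
seg 2: a=-3, c=M2/2=15836/6141, d=(M3−M2)/(6·2)=-4465/8188, b=Δ2−h2·(2M2+M3)/6=-5995/6141
seg 3: a=1, c=M3/2=-8513/12282, d=(M4−M3)/(6·3)=-601/110538, b=Δ3−h3·(2M3+M4)/6=17164/6141
seg 4: a=3, c=M4/2=-1519/2047, d=(M5−M4)/(6·2)=1519/12282, b=Δ4−h4·(2M4+M5)/6=-18553/12282
t_q=27/4 → seg 3, τ=3/4; S=1+17164/6141·τ+-8513/12282·τ²+-601/110538·τ³=708507/262016

  seg 0: a=1 b=31661/6141 c=0 d=-7097/6141
  seg 1: a=5 b=10370/6141 c=-7097/2047 d=37127/55269
  seg 2: a=-3 b=-5995/6141 c=15836/6141 d=-4465/8188
  seg 3: a=1 b=17164/6141 c=-8513/12282 d=-601/110538
  seg 4: a=3 b=-18553/12282 c=-1519/2047 d=1519/12282
S(27/4) = 708507/262016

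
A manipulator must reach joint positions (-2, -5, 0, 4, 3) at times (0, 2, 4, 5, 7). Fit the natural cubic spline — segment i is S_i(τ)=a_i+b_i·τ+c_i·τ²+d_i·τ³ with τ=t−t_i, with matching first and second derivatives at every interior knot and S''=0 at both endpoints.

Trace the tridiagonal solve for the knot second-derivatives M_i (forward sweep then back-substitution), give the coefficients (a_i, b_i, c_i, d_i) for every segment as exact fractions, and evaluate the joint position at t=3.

Δ: Δ0=-3/2, Δ1=5/2, Δ2=4, Δ3=-1/2
row 1: diag=8, rhs=24; c'=1/4, d'=3
row 2: denom=6−2·1/4=11/2; d'=(9−2·3)/(11/2)=6/11
row 3: denom=6−1·2/11=64/11; d'=(-27−1·6/11)/(64/11)=-303/64
back: M3=-303/64
back: M2=6/11−2/11·-303/64=45/32
back: M1=3−1/4·45/32=339/128
M: M0=0, M1=339/128, M2=45/32, M3=-303/64, M4=0
seg 0: a=-2, c=M0/2=0, d=(M1−M0)/(6·2)=113/512, b=Δ0−h0·(2M0+M1)/6=-305/128
seg 1: a=-5, c=M1/2=339/256, d=(M2−M1)/(6·2)=-53/512, b=Δ1−h1·(2M1+M2)/6=17/64
seg 2: a=0, c=M2/2=45/64, d=(M3−M2)/(6·1)=-131/128, b=Δ2−h2·(2M2+M3)/6=553/128
seg 3: a=4, c=M3/2=-303/128, d=(M4−M3)/(6·2)=101/256, b=Δ3−h3·(2M3+M4)/6=85/32
t_q=3 → seg 1, τ=1; S=-5+17/64·τ+339/256·τ²+-53/512·τ³=-1799/512

  seg 0: a=-2 b=-305/128 c=0 d=113/512
  seg 1: a=-5 b=17/64 c=339/256 d=-53/512
  seg 2: a=0 b=553/128 c=45/64 d=-131/128
  seg 3: a=4 b=85/32 c=-303/128 d=101/256
S(3) = -1799/512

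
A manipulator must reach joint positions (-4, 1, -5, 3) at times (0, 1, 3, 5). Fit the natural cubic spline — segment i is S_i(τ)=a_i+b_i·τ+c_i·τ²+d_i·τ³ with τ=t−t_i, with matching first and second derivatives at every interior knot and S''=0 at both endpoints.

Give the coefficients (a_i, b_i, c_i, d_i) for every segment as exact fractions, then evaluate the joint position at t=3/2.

  seg 0: a=-4 b=149/22 c=0 d=-39/22
  seg 1: a=1 b=16/11 c=-117/22 d=17/11
  seg 2: a=-5 b=-14/11 c=87/22 d=-29/44
S(3/2) = 13/22

Δ: Δ0=5, Δ1=-3, Δ2=4
row 1: diag=6, rhs=-48; c'=1/3, d'=-8
row 2: denom=8−2·1/3=22/3; d'=(42−2·-8)/(22/3)=87/11
back: M2=87/11
back: M1=-8−1/3·87/11=-117/11
M: M0=0, M1=-117/11, M2=87/11, M3=0
seg 0: a=-4, c=M0/2=0, d=(M1−M0)/(6·1)=-39/22, b=Δ0−h0·(2M0+M1)/6=149/22
seg 1: a=1, c=M1/2=-117/22, d=(M2−M1)/(6·2)=17/11, b=Δ1−h1·(2M1+M2)/6=16/11
seg 2: a=-5, c=M2/2=87/22, d=(M3−M2)/(6·2)=-29/44, b=Δ2−h2·(2M2+M3)/6=-14/11
t_q=3/2 → seg 1, τ=1/2; S=1+16/11·τ+-117/22·τ²+17/11·τ³=13/22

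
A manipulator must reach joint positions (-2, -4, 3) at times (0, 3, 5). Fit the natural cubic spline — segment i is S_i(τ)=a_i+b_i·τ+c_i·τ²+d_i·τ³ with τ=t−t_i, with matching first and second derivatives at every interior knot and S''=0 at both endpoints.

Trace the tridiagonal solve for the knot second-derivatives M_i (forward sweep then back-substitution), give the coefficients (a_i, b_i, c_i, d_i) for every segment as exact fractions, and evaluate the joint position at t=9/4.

  seg 0: a=-2 b=-23/12 c=0 d=5/36
  seg 1: a=-4 b=11/6 c=5/4 d=-5/24
S(9/4) = -1211/256

Δ: Δ0=-2/3, Δ1=7/2
row 1: diag=10, rhs=25; c'=1/5, d'=5/2
back: M1=5/2
M: M0=0, M1=5/2, M2=0
seg 0: a=-2, c=M0/2=0, d=(M1−M0)/(6·3)=5/36, b=Δ0−h0·(2M0+M1)/6=-23/12
seg 1: a=-4, c=M1/2=5/4, d=(M2−M1)/(6·2)=-5/24, b=Δ1−h1·(2M1+M2)/6=11/6
t_q=9/4 → seg 0, τ=9/4; S=-2+-23/12·τ+0·τ²+5/36·τ³=-1211/256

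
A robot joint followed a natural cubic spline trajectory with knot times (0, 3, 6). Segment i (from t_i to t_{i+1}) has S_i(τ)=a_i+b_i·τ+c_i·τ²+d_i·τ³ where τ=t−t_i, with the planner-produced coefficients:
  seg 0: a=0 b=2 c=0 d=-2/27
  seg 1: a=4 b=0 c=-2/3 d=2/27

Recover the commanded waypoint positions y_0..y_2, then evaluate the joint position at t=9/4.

y_0=0 y_1=4 y_2=0
S(9/4) = 117/32

y_0 = S_0(0) = a_0 = 0
y_1 = S_1(0) = a_1 = 4
y_2 = S_1(3) = 0
t_q=9/4 is in segment 0 (τ=9/4); S_0(τ)=117/32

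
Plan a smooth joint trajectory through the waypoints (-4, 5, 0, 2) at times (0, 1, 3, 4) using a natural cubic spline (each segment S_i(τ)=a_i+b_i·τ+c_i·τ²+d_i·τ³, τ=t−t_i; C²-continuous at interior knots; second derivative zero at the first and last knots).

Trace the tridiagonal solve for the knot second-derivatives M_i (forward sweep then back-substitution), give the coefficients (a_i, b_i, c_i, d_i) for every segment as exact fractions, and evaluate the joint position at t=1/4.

Δ: Δ0=9, Δ1=-5/2, Δ2=2
row 1: diag=6, rhs=-69; c'=1/3, d'=-23/2
row 2: denom=6−2·1/3=16/3; d'=(27−2·-23/2)/(16/3)=75/8
back: M2=75/8
back: M1=-23/2−1/3·75/8=-117/8
M: M0=0, M1=-117/8, M2=75/8, M3=0
seg 0: a=-4, c=M0/2=0, d=(M1−M0)/(6·1)=-39/16, b=Δ0−h0·(2M0+M1)/6=183/16
seg 1: a=5, c=M1/2=-117/16, d=(M2−M1)/(6·2)=2, b=Δ1−h1·(2M1+M2)/6=33/8
seg 2: a=0, c=M2/2=75/16, d=(M3−M2)/(6·1)=-25/16, b=Δ2−h2·(2M2+M3)/6=-9/8
t_q=1/4 → seg 0, τ=1/4; S=-4+183/16·τ+0·τ²+-39/16·τ³=-1207/1024

  seg 0: a=-4 b=183/16 c=0 d=-39/16
  seg 1: a=5 b=33/8 c=-117/16 d=2
  seg 2: a=0 b=-9/8 c=75/16 d=-25/16
S(1/4) = -1207/1024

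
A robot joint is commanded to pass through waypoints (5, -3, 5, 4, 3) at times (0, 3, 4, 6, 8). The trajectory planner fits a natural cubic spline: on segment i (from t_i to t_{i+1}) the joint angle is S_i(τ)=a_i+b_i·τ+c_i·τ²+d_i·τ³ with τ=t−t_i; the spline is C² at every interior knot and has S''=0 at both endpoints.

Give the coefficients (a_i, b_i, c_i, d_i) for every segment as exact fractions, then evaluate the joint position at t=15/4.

  seg 0: a=5 b=-1897/258 c=0 d=403/774
  seg 1: a=-3 b=865/129 c=403/86 d=-875/258
  seg 2: a=5 b=1523/258 c=-236/43 d=295/258
  seg 3: a=4 b=-601/258 c=59/43 d=-59/258
S(15/4) = 17801/5504

Δ: Δ0=-8/3, Δ1=8, Δ2=-1/2, Δ3=-1/2
row 1: diag=8, rhs=64; c'=1/8, d'=8
row 2: denom=6−1·1/8=47/8; d'=(-51−1·8)/(47/8)=-472/47
row 3: denom=8−2·16/47=344/47; d'=(0−2·-472/47)/(344/47)=118/43
back: M3=118/43
back: M2=-472/47−16/47·118/43=-472/43
back: M1=8−1/8·-472/43=403/43
M: M0=0, M1=403/43, M2=-472/43, M3=118/43, M4=0
seg 0: a=5, c=M0/2=0, d=(M1−M0)/(6·3)=403/774, b=Δ0−h0·(2M0+M1)/6=-1897/258
seg 1: a=-3, c=M1/2=403/86, d=(M2−M1)/(6·1)=-875/258, b=Δ1−h1·(2M1+M2)/6=865/129
seg 2: a=5, c=M2/2=-236/43, d=(M3−M2)/(6·2)=295/258, b=Δ2−h2·(2M2+M3)/6=1523/258
seg 3: a=4, c=M3/2=59/43, d=(M4−M3)/(6·2)=-59/258, b=Δ3−h3·(2M3+M4)/6=-601/258
t_q=15/4 → seg 1, τ=3/4; S=-3+865/129·τ+403/86·τ²+-875/258·τ³=17801/5504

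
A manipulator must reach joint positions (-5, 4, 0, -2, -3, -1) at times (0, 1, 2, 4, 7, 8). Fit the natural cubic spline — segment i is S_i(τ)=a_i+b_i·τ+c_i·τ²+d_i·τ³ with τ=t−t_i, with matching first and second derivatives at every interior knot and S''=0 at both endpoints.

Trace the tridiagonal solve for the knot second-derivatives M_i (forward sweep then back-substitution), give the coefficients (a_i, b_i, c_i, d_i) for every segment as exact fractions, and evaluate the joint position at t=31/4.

Δ: Δ0=9, Δ1=-4, Δ2=-1, Δ3=-1/3, Δ4=2
row 1: diag=4, rhs=-78; c'=1/4, d'=-39/2
row 2: denom=6−1·1/4=23/4; d'=(18−1·-39/2)/(23/4)=150/23
row 3: denom=10−2·8/23=214/23; d'=(4−2·150/23)/(214/23)=-104/107
row 4: denom=8−3·69/214=1505/214; d'=(14−3·-104/107)/(1505/214)=724/301
back: M4=724/301
back: M3=-104/107−69/214·724/301=-526/301
back: M2=150/23−8/23·-526/301=2146/301
back: M1=-39/2−1/4·2146/301=-6406/301
M: M0=0, M1=-6406/301, M2=2146/301, M3=-526/301, M4=724/301, M5=0
seg 0: a=-5, c=M0/2=0, d=(M1−M0)/(6·1)=-3203/903, b=Δ0−h0·(2M0+M1)/6=11330/903
seg 1: a=4, c=M1/2=-3203/301, d=(M2−M1)/(6·1)=4276/903, b=Δ1−h1·(2M1+M2)/6=1721/903
seg 2: a=0, c=M2/2=1073/301, d=(M3−M2)/(6·2)=-668/903, b=Δ2−h2·(2M2+M3)/6=-667/129
seg 3: a=-2, c=M3/2=-263/301, d=(M4−M3)/(6·3)=625/2709, b=Δ3−h3·(2M3+M4)/6=191/903
seg 4: a=-3, c=M4/2=362/301, d=(M5−M4)/(6·1)=-362/903, b=Δ4−h4·(2M4+M5)/6=1082/903
t_q=31/4 → seg 4, τ=3/4; S=-3+1082/903·τ+362/301·τ²+-362/903·τ³=-15353/9632

  seg 0: a=-5 b=11330/903 c=0 d=-3203/903
  seg 1: a=4 b=1721/903 c=-3203/301 d=4276/903
  seg 2: a=0 b=-667/129 c=1073/301 d=-668/903
  seg 3: a=-2 b=191/903 c=-263/301 d=625/2709
  seg 4: a=-3 b=1082/903 c=362/301 d=-362/903
S(31/4) = -15353/9632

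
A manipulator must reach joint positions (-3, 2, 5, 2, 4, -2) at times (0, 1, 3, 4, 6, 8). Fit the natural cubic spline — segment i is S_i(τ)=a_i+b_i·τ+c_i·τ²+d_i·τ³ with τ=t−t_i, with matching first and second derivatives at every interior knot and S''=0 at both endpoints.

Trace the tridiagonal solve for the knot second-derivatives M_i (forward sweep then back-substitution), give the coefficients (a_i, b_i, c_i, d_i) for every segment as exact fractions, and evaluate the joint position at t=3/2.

Δ: Δ0=5, Δ1=3/2, Δ2=-3, Δ3=1, Δ4=-3
row 1: diag=6, rhs=-21; c'=1/3, d'=-7/2
row 2: denom=6−2·1/3=16/3; d'=(-27−2·-7/2)/(16/3)=-15/4
row 3: denom=6−1·3/16=93/16; d'=(24−1·-15/4)/(93/16)=148/31
row 4: denom=8−2·32/93=680/93; d'=(-24−2·148/31)/(680/93)=-78/17
back: M4=-78/17
back: M3=148/31−32/93·-78/17=108/17
back: M2=-15/4−3/16·108/17=-84/17
back: M1=-7/2−1/3·-84/17=-63/34
M: M0=0, M1=-63/34, M2=-84/17, M3=108/17, M4=-78/17, M5=0
seg 0: a=-3, c=M0/2=0, d=(M1−M0)/(6·1)=-21/68, b=Δ0−h0·(2M0+M1)/6=361/68
seg 1: a=2, c=M1/2=-63/68, d=(M2−M1)/(6·2)=-35/136, b=Δ1−h1·(2M1+M2)/6=149/34
seg 2: a=5, c=M2/2=-42/17, d=(M3−M2)/(6·1)=32/17, b=Δ2−h2·(2M2+M3)/6=-41/17
seg 3: a=2, c=M3/2=54/17, d=(M4−M3)/(6·2)=-31/34, b=Δ3−h3·(2M3+M4)/6=-29/17
seg 4: a=4, c=M4/2=-39/17, d=(M5−M4)/(6·2)=13/34, b=Δ4−h4·(2M4+M5)/6=1/17
t_q=3/2 → seg 1, τ=1/2; S=2+149/34·τ+-63/68·τ²+-35/136·τ³=4273/1088

  seg 0: a=-3 b=361/68 c=0 d=-21/68
  seg 1: a=2 b=149/34 c=-63/68 d=-35/136
  seg 2: a=5 b=-41/17 c=-42/17 d=32/17
  seg 3: a=2 b=-29/17 c=54/17 d=-31/34
  seg 4: a=4 b=1/17 c=-39/17 d=13/34
S(3/2) = 4273/1088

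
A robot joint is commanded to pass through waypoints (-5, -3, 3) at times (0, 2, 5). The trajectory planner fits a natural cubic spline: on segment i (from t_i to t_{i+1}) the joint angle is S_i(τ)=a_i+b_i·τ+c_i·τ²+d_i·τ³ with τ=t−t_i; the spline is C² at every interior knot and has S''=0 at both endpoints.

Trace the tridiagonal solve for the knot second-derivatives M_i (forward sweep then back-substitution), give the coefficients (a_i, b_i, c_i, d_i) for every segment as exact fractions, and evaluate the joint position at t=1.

Δ: Δ0=1, Δ1=2
row 1: diag=10, rhs=6; c'=3/10, d'=3/5
back: M1=3/5
M: M0=0, M1=3/5, M2=0
seg 0: a=-5, c=M0/2=0, d=(M1−M0)/(6·2)=1/20, b=Δ0−h0·(2M0+M1)/6=4/5
seg 1: a=-3, c=M1/2=3/10, d=(M2−M1)/(6·3)=-1/30, b=Δ1−h1·(2M1+M2)/6=7/5
t_q=1 → seg 0, τ=1; S=-5+4/5·τ+0·τ²+1/20·τ³=-83/20

  seg 0: a=-5 b=4/5 c=0 d=1/20
  seg 1: a=-3 b=7/5 c=3/10 d=-1/30
S(1) = -83/20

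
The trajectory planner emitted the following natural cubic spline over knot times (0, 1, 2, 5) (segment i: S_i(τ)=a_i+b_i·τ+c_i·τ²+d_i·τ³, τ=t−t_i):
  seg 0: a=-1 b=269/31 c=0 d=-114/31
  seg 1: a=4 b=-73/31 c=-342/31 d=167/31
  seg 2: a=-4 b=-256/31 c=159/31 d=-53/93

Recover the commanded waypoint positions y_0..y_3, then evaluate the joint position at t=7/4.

y_0=-1 y_1=4 y_2=-4 y_3=2
S(7/4) = -3371/1984

y_0 = S_0(0) = a_0 = -1
y_1 = S_1(0) = a_1 = 4
y_2 = S_2(0) = a_2 = -4
y_3 = S_2(3) = 2
t_q=7/4 is in segment 1 (τ=3/4); S_1(τ)=-3371/1984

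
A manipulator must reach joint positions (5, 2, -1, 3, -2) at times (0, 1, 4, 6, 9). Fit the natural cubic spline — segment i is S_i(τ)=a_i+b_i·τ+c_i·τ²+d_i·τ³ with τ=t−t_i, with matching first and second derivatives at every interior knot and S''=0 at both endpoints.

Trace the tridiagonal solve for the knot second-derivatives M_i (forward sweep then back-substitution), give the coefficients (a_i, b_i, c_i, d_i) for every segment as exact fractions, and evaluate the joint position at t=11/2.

  seg 0: a=5 b=-1057/339 c=0 d=40/339
  seg 1: a=2 b=-937/339 c=40/113 d=238/3051
  seg 2: a=-1 b=497/339 c=358/339 d=-535/1356
  seg 3: a=3 b=108/113 c=-889/678 d=889/6102
S(11/2) = 8113/3616

Δ: Δ0=-3, Δ1=-1, Δ2=2, Δ3=-5/3
row 1: diag=8, rhs=12; c'=3/8, d'=3/2
row 2: denom=10−3·3/8=71/8; d'=(18−3·3/2)/(71/8)=108/71
row 3: denom=10−2·16/71=678/71; d'=(-22−2·108/71)/(678/71)=-889/339
back: M3=-889/339
back: M2=108/71−16/71·-889/339=716/339
back: M1=3/2−3/8·716/339=80/113
M: M0=0, M1=80/113, M2=716/339, M3=-889/339, M4=0
seg 0: a=5, c=M0/2=0, d=(M1−M0)/(6·1)=40/339, b=Δ0−h0·(2M0+M1)/6=-1057/339
seg 1: a=2, c=M1/2=40/113, d=(M2−M1)/(6·3)=238/3051, b=Δ1−h1·(2M1+M2)/6=-937/339
seg 2: a=-1, c=M2/2=358/339, d=(M3−M2)/(6·2)=-535/1356, b=Δ2−h2·(2M2+M3)/6=497/339
seg 3: a=3, c=M3/2=-889/678, d=(M4−M3)/(6·3)=889/6102, b=Δ3−h3·(2M3+M4)/6=108/113
t_q=11/2 → seg 2, τ=3/2; S=-1+497/339·τ+358/339·τ²+-535/1356·τ³=8113/3616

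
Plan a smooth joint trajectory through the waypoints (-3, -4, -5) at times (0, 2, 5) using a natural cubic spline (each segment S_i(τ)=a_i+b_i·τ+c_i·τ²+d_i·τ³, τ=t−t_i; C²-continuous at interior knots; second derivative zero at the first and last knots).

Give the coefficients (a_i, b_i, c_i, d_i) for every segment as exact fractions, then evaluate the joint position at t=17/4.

Δ: Δ0=-1/2, Δ1=-1/3
row 1: diag=10, rhs=1; c'=3/10, d'=1/10
back: M1=1/10
M: M0=0, M1=1/10, M2=0
seg 0: a=-3, c=M0/2=0, d=(M1−M0)/(6·2)=1/120, b=Δ0−h0·(2M0+M1)/6=-8/15
seg 1: a=-4, c=M1/2=1/20, d=(M2−M1)/(6·3)=-1/180, b=Δ1−h1·(2M1+M2)/6=-13/30
t_q=17/4 → seg 1, τ=9/4; S=-4+-13/30·τ+1/20·τ²+-1/180·τ³=-1225/256

  seg 0: a=-3 b=-8/15 c=0 d=1/120
  seg 1: a=-4 b=-13/30 c=1/20 d=-1/180
S(17/4) = -1225/256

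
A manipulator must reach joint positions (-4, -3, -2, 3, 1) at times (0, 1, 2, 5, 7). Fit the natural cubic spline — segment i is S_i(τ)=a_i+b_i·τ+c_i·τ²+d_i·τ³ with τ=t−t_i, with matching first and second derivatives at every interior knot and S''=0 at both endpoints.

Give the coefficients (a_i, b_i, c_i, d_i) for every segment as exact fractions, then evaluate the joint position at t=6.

Δ: Δ0=1, Δ1=1, Δ2=5/3, Δ3=-1
row 1: diag=4, rhs=0; c'=1/4, d'=0
row 2: denom=8−1·1/4=31/4; d'=(4−1·0)/(31/4)=16/31
row 3: denom=10−3·12/31=274/31; d'=(-16−3·16/31)/(274/31)=-272/137
back: M3=-272/137
back: M2=16/31−12/31·-272/137=176/137
back: M1=0−1/4·176/137=-44/137
M: M0=0, M1=-44/137, M2=176/137, M3=-272/137, M4=0
seg 0: a=-4, c=M0/2=0, d=(M1−M0)/(6·1)=-22/411, b=Δ0−h0·(2M0+M1)/6=433/411
seg 1: a=-3, c=M1/2=-22/137, d=(M2−M1)/(6·1)=110/411, b=Δ1−h1·(2M1+M2)/6=367/411
seg 2: a=-2, c=M2/2=88/137, d=(M3−M2)/(6·3)=-224/1233, b=Δ2−h2·(2M2+M3)/6=565/411
seg 3: a=3, c=M3/2=-136/137, d=(M4−M3)/(6·2)=68/411, b=Δ3−h3·(2M3+M4)/6=133/411
t_q=6 → seg 3, τ=1; S=3+133/411·τ+-136/137·τ²+68/411·τ³=342/137

  seg 0: a=-4 b=433/411 c=0 d=-22/411
  seg 1: a=-3 b=367/411 c=-22/137 d=110/411
  seg 2: a=-2 b=565/411 c=88/137 d=-224/1233
  seg 3: a=3 b=133/411 c=-136/137 d=68/411
S(6) = 342/137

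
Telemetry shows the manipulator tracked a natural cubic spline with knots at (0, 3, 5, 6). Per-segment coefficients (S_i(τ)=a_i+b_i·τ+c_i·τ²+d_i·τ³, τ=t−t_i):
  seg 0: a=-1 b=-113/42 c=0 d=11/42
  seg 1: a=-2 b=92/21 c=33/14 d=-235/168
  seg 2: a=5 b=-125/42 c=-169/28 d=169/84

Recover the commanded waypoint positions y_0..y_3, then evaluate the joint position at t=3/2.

y_0=-1 y_1=-2 y_2=5 y_3=-2
S(3/2) = -465/112

y_0 = S_0(0) = a_0 = -1
y_1 = S_1(0) = a_1 = -2
y_2 = S_2(0) = a_2 = 5
y_3 = S_2(1) = -2
t_q=3/2 is in segment 0 (τ=3/2); S_0(τ)=-465/112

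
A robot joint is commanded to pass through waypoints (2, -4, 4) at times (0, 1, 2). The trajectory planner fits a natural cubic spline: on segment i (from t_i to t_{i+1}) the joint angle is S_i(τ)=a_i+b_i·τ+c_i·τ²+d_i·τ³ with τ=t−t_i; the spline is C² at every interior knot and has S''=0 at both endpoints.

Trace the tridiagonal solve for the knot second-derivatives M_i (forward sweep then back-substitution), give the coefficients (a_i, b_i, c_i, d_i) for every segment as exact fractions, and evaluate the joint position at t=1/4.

Δ: Δ0=-6, Δ1=8
row 1: diag=4, rhs=84; c'=1/4, d'=21
back: M1=21
M: M0=0, M1=21, M2=0
seg 0: a=2, c=M0/2=0, d=(M1−M0)/(6·1)=7/2, b=Δ0−h0·(2M0+M1)/6=-19/2
seg 1: a=-4, c=M1/2=21/2, d=(M2−M1)/(6·1)=-7/2, b=Δ1−h1·(2M1+M2)/6=1
t_q=1/4 → seg 0, τ=1/4; S=2+-19/2·τ+0·τ²+7/2·τ³=-41/128

  seg 0: a=2 b=-19/2 c=0 d=7/2
  seg 1: a=-4 b=1 c=21/2 d=-7/2
S(1/4) = -41/128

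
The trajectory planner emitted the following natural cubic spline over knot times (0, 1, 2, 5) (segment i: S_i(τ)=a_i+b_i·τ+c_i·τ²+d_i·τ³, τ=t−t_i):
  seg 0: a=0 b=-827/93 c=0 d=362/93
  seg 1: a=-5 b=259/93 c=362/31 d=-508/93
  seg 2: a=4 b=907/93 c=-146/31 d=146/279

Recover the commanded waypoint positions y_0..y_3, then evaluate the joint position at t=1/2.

y_0=0 y_1=-5 y_2=4 y_3=5
S(1/2) = -491/124

y_0 = S_0(0) = a_0 = 0
y_1 = S_1(0) = a_1 = -5
y_2 = S_2(0) = a_2 = 4
y_3 = S_2(3) = 5
t_q=1/2 is in segment 0 (τ=1/2); S_0(τ)=-491/124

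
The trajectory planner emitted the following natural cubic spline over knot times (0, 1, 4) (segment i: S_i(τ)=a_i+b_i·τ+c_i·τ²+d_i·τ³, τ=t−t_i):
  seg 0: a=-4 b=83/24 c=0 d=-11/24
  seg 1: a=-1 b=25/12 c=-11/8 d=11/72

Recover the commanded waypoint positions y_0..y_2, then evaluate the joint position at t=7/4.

y_0=-4 y_1=-1 y_2=-3
S(7/4) = -75/512

y_0 = S_0(0) = a_0 = -4
y_1 = S_1(0) = a_1 = -1
y_2 = S_1(3) = -3
t_q=7/4 is in segment 1 (τ=3/4); S_1(τ)=-75/512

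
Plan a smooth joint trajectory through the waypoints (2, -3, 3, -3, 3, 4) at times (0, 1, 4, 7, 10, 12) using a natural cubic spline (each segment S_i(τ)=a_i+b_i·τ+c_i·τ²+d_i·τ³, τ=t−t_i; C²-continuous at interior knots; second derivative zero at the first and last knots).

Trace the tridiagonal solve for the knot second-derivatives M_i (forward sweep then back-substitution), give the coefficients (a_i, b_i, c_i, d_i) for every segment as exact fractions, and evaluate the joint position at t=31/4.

Δ: Δ0=-5, Δ1=2, Δ2=-2, Δ3=2, Δ4=1/2
row 1: diag=8, rhs=42; c'=3/8, d'=21/4
row 2: denom=12−3·3/8=87/8; d'=(-24−3·21/4)/(87/8)=-106/29
row 3: denom=12−3·8/29=324/29; d'=(24−3·-106/29)/(324/29)=169/54
row 4: denom=10−3·29/108=331/36; d'=(-9−3·169/54)/(331/36)=-2
back: M4=-2
back: M3=169/54−29/108·-2=11/3
back: M2=-106/29−8/29·11/3=-14/3
back: M1=21/4−3/8·-14/3=7
M: M0=0, M1=7, M2=-14/3, M3=11/3, M4=-2, M5=0
seg 0: a=2, c=M0/2=0, d=(M1−M0)/(6·1)=7/6, b=Δ0−h0·(2M0+M1)/6=-37/6
seg 1: a=-3, c=M1/2=7/2, d=(M2−M1)/(6·3)=-35/54, b=Δ1−h1·(2M1+M2)/6=-8/3
seg 2: a=3, c=M2/2=-7/3, d=(M3−M2)/(6·3)=25/54, b=Δ2−h2·(2M2+M3)/6=5/6
seg 3: a=-3, c=M3/2=11/6, d=(M4−M3)/(6·3)=-17/54, b=Δ3−h3·(2M3+M4)/6=-2/3
seg 4: a=3, c=M4/2=-1, d=(M5−M4)/(6·2)=1/6, b=Δ4−h4·(2M4+M5)/6=11/6
t_q=31/4 → seg 3, τ=3/4; S=-3+-2/3·τ+11/6·τ²+-17/54·τ³=-333/128

  seg 0: a=2 b=-37/6 c=0 d=7/6
  seg 1: a=-3 b=-8/3 c=7/2 d=-35/54
  seg 2: a=3 b=5/6 c=-7/3 d=25/54
  seg 3: a=-3 b=-2/3 c=11/6 d=-17/54
  seg 4: a=3 b=11/6 c=-1 d=1/6
S(31/4) = -333/128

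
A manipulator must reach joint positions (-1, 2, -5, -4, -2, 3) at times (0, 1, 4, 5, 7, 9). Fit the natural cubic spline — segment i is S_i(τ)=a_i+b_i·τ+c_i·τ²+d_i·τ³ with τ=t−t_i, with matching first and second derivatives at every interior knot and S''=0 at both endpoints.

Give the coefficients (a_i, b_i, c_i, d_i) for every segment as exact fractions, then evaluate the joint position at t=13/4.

Δ: Δ0=3, Δ1=-7/3, Δ2=1, Δ3=1, Δ4=5/2
row 1: diag=8, rhs=-32; c'=3/8, d'=-4
row 2: denom=8−3·3/8=55/8; d'=(20−3·-4)/(55/8)=256/55
row 3: denom=6−1·8/55=322/55; d'=(0−1·256/55)/(322/55)=-128/161
row 4: denom=8−2·55/161=1178/161; d'=(9−2·-128/161)/(1178/161)=55/38
back: M4=55/38
back: M3=-128/161−55/161·55/38=-49/38
back: M2=256/55−8/55·-49/38=92/19
back: M1=-4−3/8·92/19=-221/38
M: M0=0, M1=-221/38, M2=92/19, M3=-49/38, M4=55/38, M5=0
seg 0: a=-1, c=M0/2=0, d=(M1−M0)/(6·1)=-221/228, b=Δ0−h0·(2M0+M1)/6=905/228
seg 1: a=2, c=M1/2=-221/76, d=(M2−M1)/(6·3)=45/76, b=Δ1−h1·(2M1+M2)/6=121/114
seg 2: a=-5, c=M2/2=46/19, d=(M3−M2)/(6·1)=-233/228, b=Δ2−h2·(2M2+M3)/6=-91/228
seg 3: a=-4, c=M3/2=-49/76, d=(M4−M3)/(6·2)=13/57, b=Δ3−h3·(2M3+M4)/6=157/114
seg 4: a=-2, c=M4/2=55/76, d=(M5−M4)/(6·2)=-55/456, b=Δ4−h4·(2M4+M5)/6=175/114
t_q=13/4 → seg 1, τ=9/4; S=2+121/114·τ+-221/76·τ²+45/76·τ³=-17455/4864

  seg 0: a=-1 b=905/228 c=0 d=-221/228
  seg 1: a=2 b=121/114 c=-221/76 d=45/76
  seg 2: a=-5 b=-91/228 c=46/19 d=-233/228
  seg 3: a=-4 b=157/114 c=-49/76 d=13/57
  seg 4: a=-2 b=175/114 c=55/76 d=-55/456
S(13/4) = -17455/4864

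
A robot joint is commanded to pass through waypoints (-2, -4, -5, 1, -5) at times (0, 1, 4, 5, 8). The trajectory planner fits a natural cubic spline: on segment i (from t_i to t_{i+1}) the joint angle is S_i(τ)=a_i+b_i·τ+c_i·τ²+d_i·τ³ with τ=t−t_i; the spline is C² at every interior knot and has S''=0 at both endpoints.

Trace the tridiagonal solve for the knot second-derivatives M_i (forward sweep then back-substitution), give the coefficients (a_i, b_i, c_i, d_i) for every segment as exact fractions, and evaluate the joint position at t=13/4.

Δ: Δ0=-2, Δ1=-1/3, Δ2=6, Δ3=-2
row 1: diag=8, rhs=10; c'=3/8, d'=5/4
row 2: denom=8−3·3/8=55/8; d'=(38−3·5/4)/(55/8)=274/55
row 3: denom=8−1·8/55=432/55; d'=(-48−1·274/55)/(432/55)=-1457/216
back: M3=-1457/216
back: M2=274/55−8/55·-1457/216=161/27
back: M1=5/4−3/8·161/27=-71/72
M: M0=0, M1=-71/72, M2=161/27, M3=-1457/216, M4=0
seg 0: a=-2, c=M0/2=0, d=(M1−M0)/(6·1)=-71/432, b=Δ0−h0·(2M0+M1)/6=-793/432
seg 1: a=-4, c=M1/2=-71/144, d=(M2−M1)/(6·3)=1501/3888, b=Δ1−h1·(2M1+M2)/6=-503/216
seg 2: a=-5, c=M2/2=161/54, d=(M3−M2)/(6·1)=-305/144, b=Δ2−h2·(2M2+M3)/6=2219/432
seg 3: a=1, c=M3/2=-1457/432, d=(M4−M3)/(6·3)=1457/3888, b=Δ3−h3·(2M3+M4)/6=1025/216
t_q=13/4 → seg 1, τ=9/4; S=-4+-503/216·τ+-71/144·τ²+1501/3888·τ³=-22543/3072

  seg 0: a=-2 b=-793/432 c=0 d=-71/432
  seg 1: a=-4 b=-503/216 c=-71/144 d=1501/3888
  seg 2: a=-5 b=2219/432 c=161/54 d=-305/144
  seg 3: a=1 b=1025/216 c=-1457/432 d=1457/3888
S(13/4) = -22543/3072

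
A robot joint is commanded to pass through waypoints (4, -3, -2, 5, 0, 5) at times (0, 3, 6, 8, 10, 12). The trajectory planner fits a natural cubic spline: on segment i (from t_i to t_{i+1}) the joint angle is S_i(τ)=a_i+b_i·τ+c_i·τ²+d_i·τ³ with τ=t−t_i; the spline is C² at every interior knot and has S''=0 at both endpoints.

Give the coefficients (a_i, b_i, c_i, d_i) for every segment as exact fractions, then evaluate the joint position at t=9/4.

Δ: Δ0=-7/3, Δ1=1/3, Δ2=7/2, Δ3=-5/2, Δ4=5/2
row 1: diag=12, rhs=16; c'=1/4, d'=4/3
row 2: denom=10−3·1/4=37/4; d'=(19−3·4/3)/(37/4)=60/37
row 3: denom=8−2·8/37=280/37; d'=(-36−2·60/37)/(280/37)=-363/70
row 4: denom=8−2·37/140=523/70; d'=(30−2·-363/70)/(523/70)=2826/523
back: M4=2826/523
back: M3=-363/70−37/140·2826/523=-3459/523
back: M2=60/37−8/37·-3459/523=1596/523
back: M1=4/3−1/4·1596/523=895/1569
M: M0=0, M1=895/1569, M2=1596/523, M3=-3459/523, M4=2826/523, M5=0
seg 0: a=4, c=M0/2=0, d=(M1−M0)/(6·3)=895/28242, b=Δ0−h0·(2M0+M1)/6=-2739/1046
seg 1: a=-3, c=M1/2=895/3138, d=(M2−M1)/(6·3)=3893/28242, b=Δ1−h1·(2M1+M2)/6=-922/523
seg 2: a=-2, c=M2/2=798/523, d=(M3−M2)/(6·2)=-1685/2092, b=Δ2−h2·(2M2+M3)/6=3839/1046
seg 3: a=5, c=M3/2=-3459/1046, d=(M4−M3)/(6·2)=2095/2092, b=Δ3−h3·(2M3+M4)/6=113/1046
seg 4: a=0, c=M4/2=1413/523, d=(M5−M4)/(6·2)=-471/1046, b=Δ4−h4·(2M4+M5)/6=-1153/1046
t_q=9/4 → seg 0, τ=9/4; S=4+-2739/1046·τ+0·τ²+895/28242·τ³=-102475/66944

  seg 0: a=4 b=-2739/1046 c=0 d=895/28242
  seg 1: a=-3 b=-922/523 c=895/3138 d=3893/28242
  seg 2: a=-2 b=3839/1046 c=798/523 d=-1685/2092
  seg 3: a=5 b=113/1046 c=-3459/1046 d=2095/2092
  seg 4: a=0 b=-1153/1046 c=1413/523 d=-471/1046
S(9/4) = -102475/66944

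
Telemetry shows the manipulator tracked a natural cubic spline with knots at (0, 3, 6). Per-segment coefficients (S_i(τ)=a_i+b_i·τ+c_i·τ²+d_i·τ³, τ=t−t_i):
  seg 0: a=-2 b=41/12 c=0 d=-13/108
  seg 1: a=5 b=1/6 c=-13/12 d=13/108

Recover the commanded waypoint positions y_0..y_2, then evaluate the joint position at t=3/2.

y_0=-2 y_1=5 y_2=-1
S(3/2) = 87/32

y_0 = S_0(0) = a_0 = -2
y_1 = S_1(0) = a_1 = 5
y_2 = S_1(3) = -1
t_q=3/2 is in segment 0 (τ=3/2); S_0(τ)=87/32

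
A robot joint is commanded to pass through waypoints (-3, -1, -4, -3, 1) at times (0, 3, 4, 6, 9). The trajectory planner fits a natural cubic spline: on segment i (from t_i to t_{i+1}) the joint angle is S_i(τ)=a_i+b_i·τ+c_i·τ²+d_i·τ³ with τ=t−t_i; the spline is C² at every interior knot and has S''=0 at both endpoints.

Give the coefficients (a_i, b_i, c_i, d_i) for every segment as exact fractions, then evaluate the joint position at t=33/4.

Δ: Δ0=2/3, Δ1=-3, Δ2=1/2, Δ3=4/3
row 1: diag=8, rhs=-22; c'=1/8, d'=-11/4
row 2: denom=6−1·1/8=47/8; d'=(21−1·-11/4)/(47/8)=190/47
row 3: denom=10−2·16/47=438/47; d'=(5−2·190/47)/(438/47)=-145/438
back: M3=-145/438
back: M2=190/47−16/47·-145/438=910/219
back: M1=-11/4−1/8·910/219=-716/219
M: M0=0, M1=-716/219, M2=910/219, M3=-145/438, M4=0
seg 0: a=-3, c=M0/2=0, d=(M1−M0)/(6·3)=-358/1971, b=Δ0−h0·(2M0+M1)/6=168/73
seg 1: a=-1, c=M1/2=-358/219, d=(M2−M1)/(6·1)=271/219, b=Δ1−h1·(2M1+M2)/6=-190/73
seg 2: a=-4, c=M2/2=455/219, d=(M3−M2)/(6·2)=-655/1752, b=Δ2−h2·(2M2+M3)/6=-473/219
seg 3: a=-3, c=M3/2=-145/876, d=(M4−M3)/(6·3)=145/7884, b=Δ3−h3·(2M3+M4)/6=243/146
t_q=33/4 → seg 3, τ=9/4; S=-3+243/146·τ+-145/876·τ²+145/7884·τ³=2175/18688

  seg 0: a=-3 b=168/73 c=0 d=-358/1971
  seg 1: a=-1 b=-190/73 c=-358/219 d=271/219
  seg 2: a=-4 b=-473/219 c=455/219 d=-655/1752
  seg 3: a=-3 b=243/146 c=-145/876 d=145/7884
S(33/4) = 2175/18688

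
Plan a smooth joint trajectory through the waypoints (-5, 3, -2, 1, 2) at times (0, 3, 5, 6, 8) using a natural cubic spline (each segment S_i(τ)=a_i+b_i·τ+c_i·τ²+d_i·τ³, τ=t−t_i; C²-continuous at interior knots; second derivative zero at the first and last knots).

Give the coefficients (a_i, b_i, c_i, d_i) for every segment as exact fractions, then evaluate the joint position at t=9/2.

  seg 0: a=-5 b=9749/1956 c=0 d=-1511/5868
  seg 1: a=3 b=-1925/978 c=-1511/652 d=4013/3912
  seg 2: a=-2 b=524/489 c=1251/326 d=-1867/978
  seg 3: a=1 b=2953/978 c=-308/163 d=154/489
S(9/2) = -17783/10432

Δ: Δ0=8/3, Δ1=-5/2, Δ2=3, Δ3=1/2
row 1: diag=10, rhs=-31; c'=1/5, d'=-31/10
row 2: denom=6−2·1/5=28/5; d'=(33−2·-31/10)/(28/5)=7
row 3: denom=6−1·5/28=163/28; d'=(-15−1·7)/(163/28)=-616/163
back: M3=-616/163
back: M2=7−5/28·-616/163=1251/163
back: M1=-31/10−1/5·1251/163=-1511/326
M: M0=0, M1=-1511/326, M2=1251/163, M3=-616/163, M4=0
seg 0: a=-5, c=M0/2=0, d=(M1−M0)/(6·3)=-1511/5868, b=Δ0−h0·(2M0+M1)/6=9749/1956
seg 1: a=3, c=M1/2=-1511/652, d=(M2−M1)/(6·2)=4013/3912, b=Δ1−h1·(2M1+M2)/6=-1925/978
seg 2: a=-2, c=M2/2=1251/326, d=(M3−M2)/(6·1)=-1867/978, b=Δ2−h2·(2M2+M3)/6=524/489
seg 3: a=1, c=M3/2=-308/163, d=(M4−M3)/(6·2)=154/489, b=Δ3−h3·(2M3+M4)/6=2953/978
t_q=9/2 → seg 1, τ=3/2; S=3+-1925/978·τ+-1511/652·τ²+4013/3912·τ³=-17783/10432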